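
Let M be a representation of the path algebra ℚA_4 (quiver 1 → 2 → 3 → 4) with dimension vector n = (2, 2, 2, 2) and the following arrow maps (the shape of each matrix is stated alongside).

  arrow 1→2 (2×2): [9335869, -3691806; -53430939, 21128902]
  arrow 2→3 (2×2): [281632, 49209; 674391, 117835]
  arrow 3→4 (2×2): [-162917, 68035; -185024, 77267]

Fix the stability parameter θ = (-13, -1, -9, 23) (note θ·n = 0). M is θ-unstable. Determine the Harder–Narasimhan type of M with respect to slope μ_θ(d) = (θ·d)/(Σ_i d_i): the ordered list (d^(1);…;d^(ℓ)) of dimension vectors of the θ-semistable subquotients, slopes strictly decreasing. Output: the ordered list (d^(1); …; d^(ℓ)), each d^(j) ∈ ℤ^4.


Via rank(M_{q-1}∘⋯∘M_p): M ≅ I[1,4]^2.
μ_θ-semistable layers: μ^(1)=23; μ^(2)=-5; μ^(3)=-13

((0, 0, 0, 2); (0, 2, 2, 0); (2, 0, 0, 0))


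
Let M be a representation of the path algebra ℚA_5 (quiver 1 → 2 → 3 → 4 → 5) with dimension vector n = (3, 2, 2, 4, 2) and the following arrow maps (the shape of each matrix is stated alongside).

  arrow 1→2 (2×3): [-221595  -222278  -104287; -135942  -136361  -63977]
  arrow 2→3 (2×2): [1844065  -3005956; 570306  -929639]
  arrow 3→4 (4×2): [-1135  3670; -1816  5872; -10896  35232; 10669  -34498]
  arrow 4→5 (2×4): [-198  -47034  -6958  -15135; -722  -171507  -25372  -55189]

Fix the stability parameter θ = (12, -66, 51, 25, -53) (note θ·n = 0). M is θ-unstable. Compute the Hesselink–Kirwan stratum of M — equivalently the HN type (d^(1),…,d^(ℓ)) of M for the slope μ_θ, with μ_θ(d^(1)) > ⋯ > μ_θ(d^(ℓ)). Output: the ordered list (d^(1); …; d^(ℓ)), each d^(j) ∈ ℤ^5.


Interval decomposition of M: I[1,1], I[1,3], I[1,5], I[4,4]^2, I[4,5].
HN type (ℓ=6): μ^(1)=51; μ^(2)=25; μ^(3)=12; μ^(4)=23/3; μ^(5)=-14; μ^(6)=-27

((0, 0, 1, 0, 0); (0, 0, 0, 2, 0); (1, 0, 0, 0, 0); (0, 0, 1, 1, 1); (0, 0, 0, 1, 1); (2, 2, 0, 0, 0))


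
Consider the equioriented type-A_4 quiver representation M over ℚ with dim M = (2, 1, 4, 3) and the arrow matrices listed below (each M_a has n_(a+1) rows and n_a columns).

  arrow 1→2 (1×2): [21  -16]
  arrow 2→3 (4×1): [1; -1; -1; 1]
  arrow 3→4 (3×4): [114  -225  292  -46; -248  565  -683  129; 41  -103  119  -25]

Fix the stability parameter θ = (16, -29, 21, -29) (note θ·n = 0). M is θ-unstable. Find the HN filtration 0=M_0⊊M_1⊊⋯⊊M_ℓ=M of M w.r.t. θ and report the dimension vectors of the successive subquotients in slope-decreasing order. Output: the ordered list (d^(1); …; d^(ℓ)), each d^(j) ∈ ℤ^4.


Barcode: M ≅ I[1,1], I[1,4], I[3,3], I[3,4]^2. HN layers by μ_θ (4 steps, strictly decreasing):
  μ^(1)=21; μ^(2)=16; μ^(3)=-4; μ^(4)=-13/2

((0, 0, 1, 0); (1, 0, 0, 0); (0, 0, 3, 3); (1, 1, 0, 0))


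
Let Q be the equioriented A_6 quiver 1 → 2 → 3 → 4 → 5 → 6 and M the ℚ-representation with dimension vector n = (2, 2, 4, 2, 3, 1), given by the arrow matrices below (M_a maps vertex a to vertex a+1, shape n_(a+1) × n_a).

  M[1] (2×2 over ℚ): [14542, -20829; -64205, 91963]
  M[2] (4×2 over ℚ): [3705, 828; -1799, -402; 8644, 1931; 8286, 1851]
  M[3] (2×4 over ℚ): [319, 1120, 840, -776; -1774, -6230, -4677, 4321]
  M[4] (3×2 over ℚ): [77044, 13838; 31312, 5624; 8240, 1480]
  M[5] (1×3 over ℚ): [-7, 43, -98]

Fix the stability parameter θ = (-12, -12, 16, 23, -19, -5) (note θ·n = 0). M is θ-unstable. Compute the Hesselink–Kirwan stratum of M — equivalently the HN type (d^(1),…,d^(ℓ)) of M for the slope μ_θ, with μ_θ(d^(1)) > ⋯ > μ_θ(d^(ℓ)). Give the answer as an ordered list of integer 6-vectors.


Barcode: M ≅ I[1,3], I[1,4], I[3,3], I[3,6], I[5,5]^2. HN layers by μ_θ (5 steps, strictly decreasing):
  μ^(1)=23; μ^(2)=16; μ^(3)=15/4; μ^(4)=-12; μ^(5)=-19

((0, 0, 0, 1, 0, 0); (0, 0, 3, 0, 0, 0); (0, 0, 1, 1, 1, 1); (2, 2, 0, 0, 0, 0); (0, 0, 0, 0, 2, 0))


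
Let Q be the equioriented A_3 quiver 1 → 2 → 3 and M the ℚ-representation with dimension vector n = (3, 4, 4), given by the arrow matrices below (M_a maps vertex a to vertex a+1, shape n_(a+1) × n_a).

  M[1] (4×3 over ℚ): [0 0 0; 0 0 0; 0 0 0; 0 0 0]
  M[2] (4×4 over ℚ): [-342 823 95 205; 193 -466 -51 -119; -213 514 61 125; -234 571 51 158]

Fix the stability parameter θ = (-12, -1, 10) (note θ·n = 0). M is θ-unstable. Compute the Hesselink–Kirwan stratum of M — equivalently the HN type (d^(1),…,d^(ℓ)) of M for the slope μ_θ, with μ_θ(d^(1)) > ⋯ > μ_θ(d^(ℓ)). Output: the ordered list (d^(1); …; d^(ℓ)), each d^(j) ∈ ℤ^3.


Via rank(M_{q-1}∘⋯∘M_p): M ≅ I[1,1]^3, I[2,3]^4.
μ_θ-semistable layers: μ^(1)=10; μ^(2)=-1; μ^(3)=-12

((0, 0, 4); (0, 4, 0); (3, 0, 0))


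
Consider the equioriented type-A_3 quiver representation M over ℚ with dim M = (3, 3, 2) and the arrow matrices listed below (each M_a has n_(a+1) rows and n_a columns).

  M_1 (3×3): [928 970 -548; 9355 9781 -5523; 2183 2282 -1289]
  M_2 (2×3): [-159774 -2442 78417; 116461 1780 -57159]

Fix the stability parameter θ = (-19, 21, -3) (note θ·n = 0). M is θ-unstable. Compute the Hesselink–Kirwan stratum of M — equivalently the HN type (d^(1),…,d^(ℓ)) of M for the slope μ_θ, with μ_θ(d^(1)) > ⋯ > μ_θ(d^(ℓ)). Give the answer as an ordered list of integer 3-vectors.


Barcode: M ≅ I[1,1], I[1,3]^2, I[2,2]. HN layers by μ_θ (3 steps, strictly decreasing):
  μ^(1)=21; μ^(2)=9; μ^(3)=-19

((0, 1, 0); (0, 2, 2); (3, 0, 0))


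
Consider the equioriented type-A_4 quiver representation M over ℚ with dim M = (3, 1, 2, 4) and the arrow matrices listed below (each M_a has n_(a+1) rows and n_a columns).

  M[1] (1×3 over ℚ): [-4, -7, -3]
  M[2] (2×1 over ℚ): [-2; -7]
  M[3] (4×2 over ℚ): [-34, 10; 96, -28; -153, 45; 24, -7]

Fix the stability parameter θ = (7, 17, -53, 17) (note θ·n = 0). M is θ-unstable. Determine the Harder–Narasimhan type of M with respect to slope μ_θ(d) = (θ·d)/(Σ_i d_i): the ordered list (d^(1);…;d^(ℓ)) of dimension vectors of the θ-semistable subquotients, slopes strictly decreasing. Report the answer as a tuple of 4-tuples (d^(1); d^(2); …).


Via rank(M_{q-1}∘⋯∘M_p): M ≅ I[1,1]^2, I[1,4], I[3,4], I[4,4]^2.
μ_θ-semistable layers: μ^(1)=17; μ^(2)=7; μ^(3)=-29/3; μ^(4)=-53

((0, 0, 0, 4); (2, 0, 0, 0); (1, 1, 1, 0); (0, 0, 1, 0))


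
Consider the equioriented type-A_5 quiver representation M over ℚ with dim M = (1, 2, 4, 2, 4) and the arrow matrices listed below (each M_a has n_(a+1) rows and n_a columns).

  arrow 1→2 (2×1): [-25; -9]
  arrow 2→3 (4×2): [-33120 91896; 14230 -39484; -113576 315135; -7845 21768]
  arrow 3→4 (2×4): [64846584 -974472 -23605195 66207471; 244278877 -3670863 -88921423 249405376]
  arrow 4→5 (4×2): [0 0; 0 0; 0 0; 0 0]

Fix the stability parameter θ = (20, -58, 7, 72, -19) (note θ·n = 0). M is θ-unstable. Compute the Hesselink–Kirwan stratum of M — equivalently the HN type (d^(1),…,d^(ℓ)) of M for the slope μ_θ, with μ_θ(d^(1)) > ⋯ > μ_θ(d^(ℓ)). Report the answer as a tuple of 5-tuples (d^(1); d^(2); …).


Interval decomposition of M: I[1,4], I[2,4], I[3,3]^2, I[5,5]^4.
HN type (ℓ=4): μ^(1)=72; μ^(2)=7; μ^(3)=-19; μ^(4)=-58

((0, 0, 0, 2, 0); (0, 0, 4, 0, 0); (1, 1, 0, 0, 4); (0, 1, 0, 0, 0))


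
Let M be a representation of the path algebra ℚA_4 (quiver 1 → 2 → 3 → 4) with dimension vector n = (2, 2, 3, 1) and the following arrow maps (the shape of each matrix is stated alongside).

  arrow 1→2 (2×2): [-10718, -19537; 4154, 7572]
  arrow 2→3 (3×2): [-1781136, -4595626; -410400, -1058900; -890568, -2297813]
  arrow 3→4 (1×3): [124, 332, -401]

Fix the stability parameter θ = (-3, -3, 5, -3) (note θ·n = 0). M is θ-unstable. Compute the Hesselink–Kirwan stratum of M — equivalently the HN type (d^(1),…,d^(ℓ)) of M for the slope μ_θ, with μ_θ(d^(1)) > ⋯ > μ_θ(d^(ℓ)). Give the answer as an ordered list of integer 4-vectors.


Via rank(M_{q-1}∘⋯∘M_p): M ≅ I[1,2], I[1,4], I[3,3]^2.
μ_θ-semistable layers: μ^(1)=5; μ^(2)=1; μ^(3)=-3

((0, 0, 2, 0); (0, 0, 1, 1); (2, 2, 0, 0))


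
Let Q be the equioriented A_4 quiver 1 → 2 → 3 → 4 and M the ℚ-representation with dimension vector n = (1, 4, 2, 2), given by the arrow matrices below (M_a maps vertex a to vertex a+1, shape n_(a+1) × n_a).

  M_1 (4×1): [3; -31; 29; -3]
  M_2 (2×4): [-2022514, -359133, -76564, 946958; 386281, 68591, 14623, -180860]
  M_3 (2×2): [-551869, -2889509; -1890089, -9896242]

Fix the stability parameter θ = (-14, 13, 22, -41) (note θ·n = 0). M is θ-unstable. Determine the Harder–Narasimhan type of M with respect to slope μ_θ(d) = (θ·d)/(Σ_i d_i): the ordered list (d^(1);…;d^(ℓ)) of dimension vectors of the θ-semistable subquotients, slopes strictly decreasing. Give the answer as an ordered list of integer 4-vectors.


Barcode: M ≅ I[1,4], I[2,2]^2, I[2,4]. HN layers by μ_θ (3 steps, strictly decreasing):
  μ^(1)=13; μ^(2)=-2; μ^(3)=-14

((0, 2, 0, 0); (0, 2, 2, 2); (1, 0, 0, 0))


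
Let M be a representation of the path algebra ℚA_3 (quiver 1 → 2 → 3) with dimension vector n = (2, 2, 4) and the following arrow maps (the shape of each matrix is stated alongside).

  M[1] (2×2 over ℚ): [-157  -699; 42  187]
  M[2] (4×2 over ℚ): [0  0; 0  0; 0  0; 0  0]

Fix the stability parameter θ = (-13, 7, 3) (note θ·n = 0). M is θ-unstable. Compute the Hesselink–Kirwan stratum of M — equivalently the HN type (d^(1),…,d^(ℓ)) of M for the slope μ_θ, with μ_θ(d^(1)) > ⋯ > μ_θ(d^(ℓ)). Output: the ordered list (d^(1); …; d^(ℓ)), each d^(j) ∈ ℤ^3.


Barcode: M ≅ I[1,2]^2, I[3,3]^4. HN layers by μ_θ (3 steps, strictly decreasing):
  μ^(1)=7; μ^(2)=3; μ^(3)=-13

((0, 2, 0); (0, 0, 4); (2, 0, 0))


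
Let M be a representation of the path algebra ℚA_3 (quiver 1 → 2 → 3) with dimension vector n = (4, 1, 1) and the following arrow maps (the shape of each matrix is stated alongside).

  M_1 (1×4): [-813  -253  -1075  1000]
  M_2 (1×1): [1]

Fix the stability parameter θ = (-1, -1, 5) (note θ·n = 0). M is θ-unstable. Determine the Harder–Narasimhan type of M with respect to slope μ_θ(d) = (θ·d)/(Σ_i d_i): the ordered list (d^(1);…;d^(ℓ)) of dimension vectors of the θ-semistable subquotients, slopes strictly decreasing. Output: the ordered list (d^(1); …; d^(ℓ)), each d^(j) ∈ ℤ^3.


Barcode: M ≅ I[1,1]^3, I[1,3]. HN layers by μ_θ (2 steps, strictly decreasing):
  μ^(1)=5; μ^(2)=-1

((0, 0, 1); (4, 1, 0))


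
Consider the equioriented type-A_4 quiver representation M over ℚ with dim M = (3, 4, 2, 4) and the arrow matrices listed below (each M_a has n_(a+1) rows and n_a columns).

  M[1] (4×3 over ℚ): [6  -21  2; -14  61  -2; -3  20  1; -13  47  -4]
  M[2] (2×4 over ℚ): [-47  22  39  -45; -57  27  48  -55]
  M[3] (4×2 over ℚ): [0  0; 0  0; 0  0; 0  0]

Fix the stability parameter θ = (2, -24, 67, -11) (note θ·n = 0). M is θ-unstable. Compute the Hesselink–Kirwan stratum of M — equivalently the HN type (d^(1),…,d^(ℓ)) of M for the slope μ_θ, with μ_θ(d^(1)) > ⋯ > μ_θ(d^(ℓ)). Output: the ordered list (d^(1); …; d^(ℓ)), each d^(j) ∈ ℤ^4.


Interval decomposition of M: I[1,2], I[1,3]^2, I[2,2], I[4,4]^4.
HN type (ℓ=3): μ^(1)=67; μ^(2)=-11; μ^(3)=-24

((0, 0, 2, 0); (3, 3, 0, 4); (0, 1, 0, 0))


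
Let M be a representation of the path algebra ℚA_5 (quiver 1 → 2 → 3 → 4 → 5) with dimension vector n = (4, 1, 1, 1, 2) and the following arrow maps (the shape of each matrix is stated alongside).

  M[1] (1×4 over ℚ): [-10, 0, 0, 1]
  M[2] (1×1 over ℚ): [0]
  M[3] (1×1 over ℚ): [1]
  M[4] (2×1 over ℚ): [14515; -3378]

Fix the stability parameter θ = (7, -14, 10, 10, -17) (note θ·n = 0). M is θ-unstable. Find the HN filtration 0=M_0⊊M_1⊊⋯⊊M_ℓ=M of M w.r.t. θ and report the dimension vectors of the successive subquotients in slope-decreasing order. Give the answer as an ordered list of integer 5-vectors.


Barcode: M ≅ I[1,1]^3, I[1,2], I[3,5], I[5,5]. HN layers by μ_θ (4 steps, strictly decreasing):
  μ^(1)=7; μ^(2)=1; μ^(3)=-7/2; μ^(4)=-17

((3, 0, 0, 0, 0); (0, 0, 1, 1, 1); (1, 1, 0, 0, 0); (0, 0, 0, 0, 1))


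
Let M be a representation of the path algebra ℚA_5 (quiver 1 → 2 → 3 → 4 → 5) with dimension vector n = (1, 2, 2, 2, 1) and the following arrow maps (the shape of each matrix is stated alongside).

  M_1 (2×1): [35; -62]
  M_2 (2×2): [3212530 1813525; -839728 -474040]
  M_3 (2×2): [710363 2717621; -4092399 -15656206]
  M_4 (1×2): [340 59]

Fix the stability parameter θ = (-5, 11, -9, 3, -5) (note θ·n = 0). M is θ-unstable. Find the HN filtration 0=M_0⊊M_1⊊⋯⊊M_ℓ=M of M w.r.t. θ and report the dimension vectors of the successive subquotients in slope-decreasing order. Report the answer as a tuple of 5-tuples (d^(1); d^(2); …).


Barcode: M ≅ I[1,2], I[2,5], I[3,4]. HN layers by μ_θ (5 steps, strictly decreasing):
  μ^(1)=11; μ^(2)=3; μ^(3)=0; μ^(4)=-5; μ^(5)=-9

((0, 1, 0, 0, 0); (0, 0, 0, 1, 0); (0, 1, 1, 1, 1); (1, 0, 0, 0, 0); (0, 0, 1, 0, 0))


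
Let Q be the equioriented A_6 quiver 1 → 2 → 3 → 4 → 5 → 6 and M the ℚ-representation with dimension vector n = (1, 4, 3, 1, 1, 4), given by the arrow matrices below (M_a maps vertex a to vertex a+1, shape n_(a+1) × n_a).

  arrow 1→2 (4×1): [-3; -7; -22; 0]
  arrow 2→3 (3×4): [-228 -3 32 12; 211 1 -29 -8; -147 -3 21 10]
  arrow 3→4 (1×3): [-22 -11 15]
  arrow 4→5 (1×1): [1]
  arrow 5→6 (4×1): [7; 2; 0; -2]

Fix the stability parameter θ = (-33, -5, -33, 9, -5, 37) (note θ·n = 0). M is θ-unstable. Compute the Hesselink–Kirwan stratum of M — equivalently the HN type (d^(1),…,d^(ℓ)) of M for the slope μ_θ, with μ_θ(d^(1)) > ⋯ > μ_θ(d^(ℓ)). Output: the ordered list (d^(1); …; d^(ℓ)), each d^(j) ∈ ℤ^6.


Barcode: M ≅ I[1,3], I[2,2], I[2,3], I[2,6], I[6,6]^3. HN layers by μ_θ (5 steps, strictly decreasing):
  μ^(1)=37; μ^(2)=2; μ^(3)=-5; μ^(4)=-19; μ^(5)=-33

((0, 0, 0, 0, 0, 4); (0, 0, 0, 1, 1, 0); (0, 1, 0, 0, 0, 0); (0, 3, 3, 0, 0, 0); (1, 0, 0, 0, 0, 0))


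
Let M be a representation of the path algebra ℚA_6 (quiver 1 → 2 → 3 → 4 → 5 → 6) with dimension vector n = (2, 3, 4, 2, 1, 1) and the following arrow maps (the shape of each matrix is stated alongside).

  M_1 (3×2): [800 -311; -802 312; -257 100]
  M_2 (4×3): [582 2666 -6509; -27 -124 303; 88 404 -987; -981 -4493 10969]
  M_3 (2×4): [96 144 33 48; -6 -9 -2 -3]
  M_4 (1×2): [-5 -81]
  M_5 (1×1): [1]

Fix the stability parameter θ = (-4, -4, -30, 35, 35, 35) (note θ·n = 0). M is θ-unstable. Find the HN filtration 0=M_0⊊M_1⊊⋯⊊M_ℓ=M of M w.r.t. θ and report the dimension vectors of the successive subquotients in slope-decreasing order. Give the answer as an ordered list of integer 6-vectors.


Barcode: M ≅ I[1,4], I[1,6], I[2,3], I[3,3]. HN layers by μ_θ (4 steps, strictly decreasing):
  μ^(1)=35; μ^(2)=-38/3; μ^(3)=-17; μ^(4)=-30

((0, 0, 0, 2, 1, 1); (2, 2, 2, 0, 0, 0); (0, 1, 1, 0, 0, 0); (0, 0, 1, 0, 0, 0))


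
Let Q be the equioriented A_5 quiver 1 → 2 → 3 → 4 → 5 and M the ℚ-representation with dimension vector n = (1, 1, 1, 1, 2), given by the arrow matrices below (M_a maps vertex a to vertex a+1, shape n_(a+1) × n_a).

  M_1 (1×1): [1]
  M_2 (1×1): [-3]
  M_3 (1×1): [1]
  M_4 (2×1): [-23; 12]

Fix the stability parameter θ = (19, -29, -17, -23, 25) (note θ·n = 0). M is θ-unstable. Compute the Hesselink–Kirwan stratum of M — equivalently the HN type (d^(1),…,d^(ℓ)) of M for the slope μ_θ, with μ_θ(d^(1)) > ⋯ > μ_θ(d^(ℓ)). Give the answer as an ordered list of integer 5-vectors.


Via rank(M_{q-1}∘⋯∘M_p): M ≅ I[1,5], I[5,5].
μ_θ-semistable layers: μ^(1)=25; μ^(2)=-25/2

((0, 0, 0, 0, 2); (1, 1, 1, 1, 0))


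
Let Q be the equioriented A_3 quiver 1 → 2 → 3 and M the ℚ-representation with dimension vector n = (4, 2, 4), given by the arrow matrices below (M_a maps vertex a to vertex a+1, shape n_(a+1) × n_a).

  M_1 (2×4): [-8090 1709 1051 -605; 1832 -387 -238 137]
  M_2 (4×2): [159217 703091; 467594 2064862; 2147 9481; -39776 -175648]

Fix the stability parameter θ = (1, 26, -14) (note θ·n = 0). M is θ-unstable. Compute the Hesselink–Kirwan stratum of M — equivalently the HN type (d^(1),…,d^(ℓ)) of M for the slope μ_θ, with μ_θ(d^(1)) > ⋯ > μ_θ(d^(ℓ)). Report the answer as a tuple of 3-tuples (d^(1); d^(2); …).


Barcode: M ≅ I[1,1]^2, I[1,2], I[1,3], I[3,3]^3. HN layers by μ_θ (4 steps, strictly decreasing):
  μ^(1)=26; μ^(2)=6; μ^(3)=1; μ^(4)=-14

((0, 1, 0); (0, 1, 1); (4, 0, 0); (0, 0, 3))


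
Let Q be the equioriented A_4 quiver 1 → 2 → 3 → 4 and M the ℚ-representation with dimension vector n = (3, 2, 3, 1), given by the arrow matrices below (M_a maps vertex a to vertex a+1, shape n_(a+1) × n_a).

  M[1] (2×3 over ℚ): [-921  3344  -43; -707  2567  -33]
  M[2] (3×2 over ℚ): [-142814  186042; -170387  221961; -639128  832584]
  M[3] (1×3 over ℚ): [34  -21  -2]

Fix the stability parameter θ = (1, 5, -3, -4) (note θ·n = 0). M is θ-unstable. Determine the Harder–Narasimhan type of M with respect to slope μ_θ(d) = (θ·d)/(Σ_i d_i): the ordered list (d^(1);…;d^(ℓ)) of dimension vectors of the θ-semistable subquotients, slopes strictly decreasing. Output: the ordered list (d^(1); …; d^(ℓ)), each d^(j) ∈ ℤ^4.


Interval decomposition of M: I[1,1], I[1,2], I[1,4], I[3,3]^2.
HN type (ℓ=4): μ^(1)=5; μ^(2)=1; μ^(3)=-1/4; μ^(4)=-3

((0, 1, 0, 0); (2, 0, 0, 0); (1, 1, 1, 1); (0, 0, 2, 0))


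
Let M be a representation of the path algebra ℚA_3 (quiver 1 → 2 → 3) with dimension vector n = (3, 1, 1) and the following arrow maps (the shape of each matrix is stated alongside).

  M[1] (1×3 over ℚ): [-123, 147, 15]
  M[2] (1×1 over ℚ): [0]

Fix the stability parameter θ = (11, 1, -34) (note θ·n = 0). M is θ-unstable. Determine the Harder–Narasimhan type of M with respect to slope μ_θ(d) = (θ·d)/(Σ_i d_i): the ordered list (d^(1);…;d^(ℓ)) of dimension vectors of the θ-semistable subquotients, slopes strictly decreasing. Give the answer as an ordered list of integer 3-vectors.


Barcode: M ≅ I[1,1]^2, I[1,2], I[3,3]. HN layers by μ_θ (3 steps, strictly decreasing):
  μ^(1)=11; μ^(2)=6; μ^(3)=-34

((2, 0, 0); (1, 1, 0); (0, 0, 1))


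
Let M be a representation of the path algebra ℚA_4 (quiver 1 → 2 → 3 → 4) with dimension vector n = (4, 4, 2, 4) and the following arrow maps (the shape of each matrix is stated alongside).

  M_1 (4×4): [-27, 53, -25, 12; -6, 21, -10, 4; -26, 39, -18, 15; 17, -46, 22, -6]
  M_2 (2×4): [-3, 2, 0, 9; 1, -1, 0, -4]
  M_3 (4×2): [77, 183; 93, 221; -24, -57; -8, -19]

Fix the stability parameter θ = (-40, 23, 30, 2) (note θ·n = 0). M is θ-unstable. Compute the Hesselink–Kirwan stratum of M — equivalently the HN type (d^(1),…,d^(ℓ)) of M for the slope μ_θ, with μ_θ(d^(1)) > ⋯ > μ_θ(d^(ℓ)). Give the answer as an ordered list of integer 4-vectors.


Barcode: M ≅ I[1,2]^2, I[1,4]^2, I[4,4]^2. HN layers by μ_θ (4 steps, strictly decreasing):
  μ^(1)=23; μ^(2)=55/3; μ^(3)=2; μ^(4)=-40

((0, 2, 0, 0); (0, 2, 2, 2); (0, 0, 0, 2); (4, 0, 0, 0))


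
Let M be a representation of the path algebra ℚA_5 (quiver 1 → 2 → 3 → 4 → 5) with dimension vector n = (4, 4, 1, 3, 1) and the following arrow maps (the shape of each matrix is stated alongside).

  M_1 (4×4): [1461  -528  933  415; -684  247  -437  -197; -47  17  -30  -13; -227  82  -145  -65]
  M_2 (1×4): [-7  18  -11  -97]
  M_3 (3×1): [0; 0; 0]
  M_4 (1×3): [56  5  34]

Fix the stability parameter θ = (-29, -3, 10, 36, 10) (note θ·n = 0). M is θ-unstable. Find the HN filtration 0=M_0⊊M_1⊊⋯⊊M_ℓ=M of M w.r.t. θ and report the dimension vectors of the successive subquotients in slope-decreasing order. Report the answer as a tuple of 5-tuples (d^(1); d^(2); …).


Interval decomposition of M: I[1,1], I[1,2]^2, I[1,3], I[2,2], I[4,4]^2, I[4,5].
HN type (ℓ=5): μ^(1)=36; μ^(2)=23; μ^(3)=10; μ^(4)=-3; μ^(5)=-29

((0, 0, 0, 2, 0); (0, 0, 0, 1, 1); (0, 0, 1, 0, 0); (0, 4, 0, 0, 0); (4, 0, 0, 0, 0))


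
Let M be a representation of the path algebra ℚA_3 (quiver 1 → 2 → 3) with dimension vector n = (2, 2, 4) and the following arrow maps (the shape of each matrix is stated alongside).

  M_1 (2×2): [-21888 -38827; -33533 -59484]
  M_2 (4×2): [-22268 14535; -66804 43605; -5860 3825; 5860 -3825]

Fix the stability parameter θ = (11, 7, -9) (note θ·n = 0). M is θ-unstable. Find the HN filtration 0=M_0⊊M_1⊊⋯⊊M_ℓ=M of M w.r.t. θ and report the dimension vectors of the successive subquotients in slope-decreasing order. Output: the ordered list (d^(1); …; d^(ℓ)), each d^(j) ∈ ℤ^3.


Via rank(M_{q-1}∘⋯∘M_p): M ≅ I[1,2], I[1,3], I[3,3]^3.
μ_θ-semistable layers: μ^(1)=9; μ^(2)=3; μ^(3)=-9

((1, 1, 0); (1, 1, 1); (0, 0, 3))


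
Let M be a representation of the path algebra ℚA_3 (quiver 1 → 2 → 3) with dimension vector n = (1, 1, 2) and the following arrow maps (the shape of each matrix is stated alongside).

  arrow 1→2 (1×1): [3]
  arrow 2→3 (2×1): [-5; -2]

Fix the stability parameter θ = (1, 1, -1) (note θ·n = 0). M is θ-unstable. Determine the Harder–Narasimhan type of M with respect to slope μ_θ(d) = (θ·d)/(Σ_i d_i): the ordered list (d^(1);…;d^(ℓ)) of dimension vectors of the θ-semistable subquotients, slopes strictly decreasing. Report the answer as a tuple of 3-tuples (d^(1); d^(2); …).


Via rank(M_{q-1}∘⋯∘M_p): M ≅ I[1,3], I[3,3].
μ_θ-semistable layers: μ^(1)=1/3; μ^(2)=-1

((1, 1, 1); (0, 0, 1))


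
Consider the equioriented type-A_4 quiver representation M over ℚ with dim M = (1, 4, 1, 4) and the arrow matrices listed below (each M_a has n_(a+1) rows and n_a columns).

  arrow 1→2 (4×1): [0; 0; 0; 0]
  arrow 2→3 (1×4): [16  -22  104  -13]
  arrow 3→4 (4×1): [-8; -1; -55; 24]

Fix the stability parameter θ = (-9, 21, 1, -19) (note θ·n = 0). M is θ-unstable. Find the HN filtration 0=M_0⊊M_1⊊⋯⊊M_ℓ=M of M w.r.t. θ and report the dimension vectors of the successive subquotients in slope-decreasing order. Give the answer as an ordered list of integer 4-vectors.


Interval decomposition of M: I[1,1], I[2,2]^3, I[2,4], I[4,4]^3.
HN type (ℓ=4): μ^(1)=21; μ^(2)=1; μ^(3)=-9; μ^(4)=-19

((0, 3, 0, 0); (0, 1, 1, 1); (1, 0, 0, 0); (0, 0, 0, 3))


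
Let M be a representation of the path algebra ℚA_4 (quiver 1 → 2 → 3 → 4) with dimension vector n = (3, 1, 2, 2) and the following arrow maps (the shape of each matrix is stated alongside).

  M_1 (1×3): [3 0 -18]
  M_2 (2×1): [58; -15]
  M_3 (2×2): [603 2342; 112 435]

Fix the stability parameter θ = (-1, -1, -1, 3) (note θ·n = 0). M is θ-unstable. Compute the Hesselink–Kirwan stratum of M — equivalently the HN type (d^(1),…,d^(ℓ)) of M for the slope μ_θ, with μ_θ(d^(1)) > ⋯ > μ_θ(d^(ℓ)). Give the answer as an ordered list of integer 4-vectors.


Barcode: M ≅ I[1,1]^2, I[1,4], I[3,4]. HN layers by μ_θ (2 steps, strictly decreasing):
  μ^(1)=3; μ^(2)=-1

((0, 0, 0, 2); (3, 1, 2, 0))


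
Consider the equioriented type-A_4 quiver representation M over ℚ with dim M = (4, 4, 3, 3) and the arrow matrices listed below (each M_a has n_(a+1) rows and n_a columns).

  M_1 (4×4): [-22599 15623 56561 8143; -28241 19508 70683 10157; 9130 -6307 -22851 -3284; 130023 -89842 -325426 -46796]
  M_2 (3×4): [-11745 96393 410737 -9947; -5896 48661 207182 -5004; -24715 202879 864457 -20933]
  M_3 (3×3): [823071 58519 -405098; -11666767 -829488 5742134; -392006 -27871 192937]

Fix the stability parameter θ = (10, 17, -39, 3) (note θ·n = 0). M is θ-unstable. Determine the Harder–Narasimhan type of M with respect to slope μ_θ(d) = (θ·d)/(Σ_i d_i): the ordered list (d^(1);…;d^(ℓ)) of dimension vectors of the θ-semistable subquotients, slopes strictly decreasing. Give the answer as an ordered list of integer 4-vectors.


Interval decomposition of M: I[1,2], I[1,4]^3.
HN type (ℓ=4): μ^(1)=17; μ^(2)=10; μ^(3)=3; μ^(4)=-4

((0, 1, 0, 0); (1, 0, 0, 0); (0, 0, 0, 3); (3, 3, 3, 0))


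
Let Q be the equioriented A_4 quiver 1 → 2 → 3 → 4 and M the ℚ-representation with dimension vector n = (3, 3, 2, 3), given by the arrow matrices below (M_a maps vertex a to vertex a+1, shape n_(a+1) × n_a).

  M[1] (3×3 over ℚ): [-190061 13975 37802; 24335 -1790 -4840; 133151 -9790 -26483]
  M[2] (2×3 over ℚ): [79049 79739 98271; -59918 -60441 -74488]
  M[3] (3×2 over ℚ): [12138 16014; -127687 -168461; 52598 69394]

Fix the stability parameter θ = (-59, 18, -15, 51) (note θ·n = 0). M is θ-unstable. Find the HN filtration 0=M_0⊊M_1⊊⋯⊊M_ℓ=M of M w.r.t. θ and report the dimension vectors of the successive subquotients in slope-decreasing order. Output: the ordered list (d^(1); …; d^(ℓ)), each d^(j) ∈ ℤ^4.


Barcode: M ≅ I[1,2], I[1,3], I[1,4], I[4,4]^2. HN layers by μ_θ (4 steps, strictly decreasing):
  μ^(1)=51; μ^(2)=18; μ^(3)=3/2; μ^(4)=-59

((0, 0, 0, 3); (0, 1, 0, 0); (0, 2, 2, 0); (3, 0, 0, 0))


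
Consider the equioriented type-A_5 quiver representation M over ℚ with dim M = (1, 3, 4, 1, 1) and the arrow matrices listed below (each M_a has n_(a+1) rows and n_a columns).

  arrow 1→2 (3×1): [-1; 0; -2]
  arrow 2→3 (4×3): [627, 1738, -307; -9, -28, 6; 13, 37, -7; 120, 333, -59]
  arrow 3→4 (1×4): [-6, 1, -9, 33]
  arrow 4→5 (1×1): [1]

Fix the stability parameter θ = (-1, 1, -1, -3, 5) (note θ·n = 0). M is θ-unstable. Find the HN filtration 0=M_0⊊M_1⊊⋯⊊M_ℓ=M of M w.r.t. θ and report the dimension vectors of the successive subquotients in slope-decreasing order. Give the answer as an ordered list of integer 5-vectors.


Interval decomposition of M: I[1,3], I[2,3], I[2,5], I[3,3].
HN type (ℓ=3): μ^(1)=5; μ^(2)=0; μ^(3)=-1

((0, 0, 0, 0, 1); (0, 2, 2, 0, 0); (1, 1, 2, 1, 0))


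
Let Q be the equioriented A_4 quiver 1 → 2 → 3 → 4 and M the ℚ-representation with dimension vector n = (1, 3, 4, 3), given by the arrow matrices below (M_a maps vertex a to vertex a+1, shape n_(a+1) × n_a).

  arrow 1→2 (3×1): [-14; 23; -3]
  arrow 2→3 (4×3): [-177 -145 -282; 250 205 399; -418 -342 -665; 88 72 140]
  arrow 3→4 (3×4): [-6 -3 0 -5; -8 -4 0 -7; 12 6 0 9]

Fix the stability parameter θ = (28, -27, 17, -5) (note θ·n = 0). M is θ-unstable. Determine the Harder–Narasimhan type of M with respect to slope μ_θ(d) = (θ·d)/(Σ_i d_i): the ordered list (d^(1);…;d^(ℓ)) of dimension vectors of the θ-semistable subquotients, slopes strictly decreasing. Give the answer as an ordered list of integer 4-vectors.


Interval decomposition of M: I[1,4], I[2,3], I[2,4], I[3,3], I[4,4].
HN type (ℓ=5): μ^(1)=17; μ^(2)=6; μ^(3)=1/2; μ^(4)=-5; μ^(5)=-27

((0, 0, 2, 0); (0, 0, 2, 2); (1, 1, 0, 0); (0, 0, 0, 1); (0, 2, 0, 0))


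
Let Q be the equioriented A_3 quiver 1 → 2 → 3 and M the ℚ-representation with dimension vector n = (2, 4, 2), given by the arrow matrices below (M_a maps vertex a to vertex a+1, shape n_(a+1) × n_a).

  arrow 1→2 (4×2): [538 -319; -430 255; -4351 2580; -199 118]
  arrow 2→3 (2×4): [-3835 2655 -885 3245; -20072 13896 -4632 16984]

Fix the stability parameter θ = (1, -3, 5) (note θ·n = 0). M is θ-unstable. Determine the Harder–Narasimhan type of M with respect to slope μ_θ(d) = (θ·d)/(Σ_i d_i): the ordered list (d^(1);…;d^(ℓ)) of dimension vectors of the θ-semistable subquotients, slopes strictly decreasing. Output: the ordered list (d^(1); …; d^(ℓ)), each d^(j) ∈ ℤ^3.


Interval decomposition of M: I[1,2]^2, I[2,2], I[2,3], I[3,3].
HN type (ℓ=3): μ^(1)=5; μ^(2)=-1; μ^(3)=-3

((0, 0, 2); (2, 2, 0); (0, 2, 0))


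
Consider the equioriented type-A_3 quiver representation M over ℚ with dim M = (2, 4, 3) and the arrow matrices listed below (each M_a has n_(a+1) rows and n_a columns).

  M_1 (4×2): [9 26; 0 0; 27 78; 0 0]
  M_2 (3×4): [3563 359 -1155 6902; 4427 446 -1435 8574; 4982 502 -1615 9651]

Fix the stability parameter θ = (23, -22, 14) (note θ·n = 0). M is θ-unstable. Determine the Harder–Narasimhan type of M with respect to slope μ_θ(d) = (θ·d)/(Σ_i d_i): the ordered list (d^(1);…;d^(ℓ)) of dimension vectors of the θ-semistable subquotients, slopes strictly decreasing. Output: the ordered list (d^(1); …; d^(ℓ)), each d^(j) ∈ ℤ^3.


Interval decomposition of M: I[1,1], I[1,3], I[2,2], I[2,3]^2.
HN type (ℓ=4): μ^(1)=23; μ^(2)=14; μ^(3)=1/2; μ^(4)=-22

((1, 0, 0); (0, 0, 3); (1, 1, 0); (0, 3, 0))


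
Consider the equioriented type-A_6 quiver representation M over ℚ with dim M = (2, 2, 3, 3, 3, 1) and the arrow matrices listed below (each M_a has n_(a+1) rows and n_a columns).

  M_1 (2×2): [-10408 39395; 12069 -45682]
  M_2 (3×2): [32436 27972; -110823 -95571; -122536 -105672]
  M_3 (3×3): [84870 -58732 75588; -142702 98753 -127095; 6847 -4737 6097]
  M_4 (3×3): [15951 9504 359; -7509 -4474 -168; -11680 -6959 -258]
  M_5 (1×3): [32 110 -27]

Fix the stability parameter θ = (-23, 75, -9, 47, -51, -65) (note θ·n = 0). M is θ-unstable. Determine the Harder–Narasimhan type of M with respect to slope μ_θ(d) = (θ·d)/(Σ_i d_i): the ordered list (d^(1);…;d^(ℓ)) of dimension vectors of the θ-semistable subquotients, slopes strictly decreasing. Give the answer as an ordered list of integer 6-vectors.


Via rank(M_{q-1}∘⋯∘M_p): M ≅ I[1,2], I[1,6], I[3,5]^2.
μ_θ-semistable layers: μ^(1)=75; μ^(2)=-3/5; μ^(3)=-2; μ^(4)=-9; μ^(5)=-23

((0, 1, 0, 0, 0, 0); (0, 1, 1, 1, 1, 1); (0, 0, 0, 2, 2, 0); (0, 0, 2, 0, 0, 0); (2, 0, 0, 0, 0, 0))


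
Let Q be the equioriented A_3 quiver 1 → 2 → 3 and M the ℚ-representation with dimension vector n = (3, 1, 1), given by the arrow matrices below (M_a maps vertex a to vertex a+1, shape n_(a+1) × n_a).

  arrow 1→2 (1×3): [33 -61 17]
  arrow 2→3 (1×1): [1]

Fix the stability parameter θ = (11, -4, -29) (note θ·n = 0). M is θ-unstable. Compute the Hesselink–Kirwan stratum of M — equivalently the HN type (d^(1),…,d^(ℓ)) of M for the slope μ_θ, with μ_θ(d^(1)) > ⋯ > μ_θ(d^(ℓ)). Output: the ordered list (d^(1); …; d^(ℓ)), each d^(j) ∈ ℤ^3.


Interval decomposition of M: I[1,1]^2, I[1,3].
HN type (ℓ=2): μ^(1)=11; μ^(2)=-22/3

((2, 0, 0); (1, 1, 1))


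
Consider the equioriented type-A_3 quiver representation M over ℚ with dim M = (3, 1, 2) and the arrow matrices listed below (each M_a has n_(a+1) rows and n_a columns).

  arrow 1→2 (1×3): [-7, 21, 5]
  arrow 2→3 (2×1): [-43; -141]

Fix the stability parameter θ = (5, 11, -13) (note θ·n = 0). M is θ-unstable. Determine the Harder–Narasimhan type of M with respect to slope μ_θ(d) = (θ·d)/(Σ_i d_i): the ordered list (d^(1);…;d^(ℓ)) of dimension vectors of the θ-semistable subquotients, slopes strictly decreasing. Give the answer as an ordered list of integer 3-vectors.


Interval decomposition of M: I[1,1]^2, I[1,3], I[3,3].
HN type (ℓ=3): μ^(1)=5; μ^(2)=1; μ^(3)=-13

((2, 0, 0); (1, 1, 1); (0, 0, 1))


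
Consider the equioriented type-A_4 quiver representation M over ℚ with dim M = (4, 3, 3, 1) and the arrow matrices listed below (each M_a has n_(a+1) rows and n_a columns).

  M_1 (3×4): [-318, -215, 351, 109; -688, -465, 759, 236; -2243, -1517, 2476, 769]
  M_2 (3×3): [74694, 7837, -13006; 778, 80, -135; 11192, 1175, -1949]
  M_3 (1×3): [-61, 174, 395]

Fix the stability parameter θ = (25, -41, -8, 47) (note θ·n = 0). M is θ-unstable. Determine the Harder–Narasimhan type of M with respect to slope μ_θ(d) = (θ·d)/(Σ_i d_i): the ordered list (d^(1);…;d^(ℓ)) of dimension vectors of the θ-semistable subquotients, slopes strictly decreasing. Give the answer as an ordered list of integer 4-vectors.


Interval decomposition of M: I[1,1], I[1,3]^2, I[1,4].
HN type (ℓ=3): μ^(1)=47; μ^(2)=25; μ^(3)=-8

((0, 0, 0, 1); (1, 0, 0, 0); (3, 3, 3, 0))


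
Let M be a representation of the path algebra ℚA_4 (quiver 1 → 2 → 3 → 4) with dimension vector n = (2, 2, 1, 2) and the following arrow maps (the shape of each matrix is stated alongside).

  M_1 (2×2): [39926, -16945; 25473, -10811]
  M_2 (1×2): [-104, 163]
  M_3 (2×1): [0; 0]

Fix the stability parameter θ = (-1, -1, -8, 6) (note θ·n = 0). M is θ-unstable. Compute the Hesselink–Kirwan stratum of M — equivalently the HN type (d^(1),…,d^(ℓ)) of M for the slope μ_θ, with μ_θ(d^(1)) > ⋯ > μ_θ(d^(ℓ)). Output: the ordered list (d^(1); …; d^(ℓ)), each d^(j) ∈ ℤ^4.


Interval decomposition of M: I[1,2], I[1,3], I[4,4]^2.
HN type (ℓ=3): μ^(1)=6; μ^(2)=-1; μ^(3)=-10/3

((0, 0, 0, 2); (1, 1, 0, 0); (1, 1, 1, 0))


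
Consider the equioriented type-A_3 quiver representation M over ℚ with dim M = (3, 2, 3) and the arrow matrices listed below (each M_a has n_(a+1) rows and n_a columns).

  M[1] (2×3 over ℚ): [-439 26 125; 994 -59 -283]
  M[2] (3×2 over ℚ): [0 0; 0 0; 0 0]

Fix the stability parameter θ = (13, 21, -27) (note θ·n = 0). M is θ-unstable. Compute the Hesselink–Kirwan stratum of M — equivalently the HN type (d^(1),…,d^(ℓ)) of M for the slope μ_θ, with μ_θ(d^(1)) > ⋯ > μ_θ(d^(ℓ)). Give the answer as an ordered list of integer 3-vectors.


Barcode: M ≅ I[1,1], I[1,2]^2, I[3,3]^3. HN layers by μ_θ (3 steps, strictly decreasing):
  μ^(1)=21; μ^(2)=13; μ^(3)=-27

((0, 2, 0); (3, 0, 0); (0, 0, 3))


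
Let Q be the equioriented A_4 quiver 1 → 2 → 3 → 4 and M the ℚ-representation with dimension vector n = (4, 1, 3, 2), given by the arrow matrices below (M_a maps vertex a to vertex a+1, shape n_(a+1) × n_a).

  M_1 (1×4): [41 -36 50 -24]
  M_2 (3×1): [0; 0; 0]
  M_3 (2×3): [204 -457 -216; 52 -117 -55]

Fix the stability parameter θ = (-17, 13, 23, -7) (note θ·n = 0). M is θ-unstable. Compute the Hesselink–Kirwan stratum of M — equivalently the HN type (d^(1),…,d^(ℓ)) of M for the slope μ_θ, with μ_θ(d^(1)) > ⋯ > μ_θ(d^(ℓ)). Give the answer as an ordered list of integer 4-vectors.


Interval decomposition of M: I[1,1]^3, I[1,2], I[3,3], I[3,4]^2.
HN type (ℓ=4): μ^(1)=23; μ^(2)=13; μ^(3)=8; μ^(4)=-17

((0, 0, 1, 0); (0, 1, 0, 0); (0, 0, 2, 2); (4, 0, 0, 0))


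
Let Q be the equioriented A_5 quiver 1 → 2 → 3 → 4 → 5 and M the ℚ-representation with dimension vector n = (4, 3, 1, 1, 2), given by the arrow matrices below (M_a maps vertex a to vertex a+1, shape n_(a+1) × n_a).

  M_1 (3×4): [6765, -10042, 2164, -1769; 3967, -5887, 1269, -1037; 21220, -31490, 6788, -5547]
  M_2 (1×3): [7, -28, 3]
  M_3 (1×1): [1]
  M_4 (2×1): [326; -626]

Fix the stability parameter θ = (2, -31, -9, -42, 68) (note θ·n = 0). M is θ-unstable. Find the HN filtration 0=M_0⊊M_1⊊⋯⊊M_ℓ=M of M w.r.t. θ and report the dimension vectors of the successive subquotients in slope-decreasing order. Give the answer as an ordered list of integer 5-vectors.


Barcode: M ≅ I[1,1], I[1,2]^2, I[1,5], I[5,5]. HN layers by μ_θ (4 steps, strictly decreasing):
  μ^(1)=68; μ^(2)=2; μ^(3)=-29/2; μ^(4)=-20

((0, 0, 0, 0, 2); (1, 0, 0, 0, 0); (2, 2, 0, 0, 0); (1, 1, 1, 1, 0))


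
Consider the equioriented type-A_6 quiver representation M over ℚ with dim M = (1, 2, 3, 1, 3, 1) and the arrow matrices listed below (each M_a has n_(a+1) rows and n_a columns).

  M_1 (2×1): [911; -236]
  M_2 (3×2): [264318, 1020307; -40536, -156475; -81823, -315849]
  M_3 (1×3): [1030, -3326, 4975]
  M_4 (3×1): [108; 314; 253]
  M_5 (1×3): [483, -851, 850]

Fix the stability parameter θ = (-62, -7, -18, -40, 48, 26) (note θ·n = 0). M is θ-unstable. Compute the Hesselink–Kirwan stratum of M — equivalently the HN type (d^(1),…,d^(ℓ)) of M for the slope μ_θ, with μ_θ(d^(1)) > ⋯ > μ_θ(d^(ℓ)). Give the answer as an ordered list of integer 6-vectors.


Interval decomposition of M: I[1,5], I[2,3], I[3,3], I[5,5], I[5,6].
HN type (ℓ=6): μ^(1)=48; μ^(2)=37; μ^(3)=-25/2; μ^(4)=-18; μ^(5)=-65/3; μ^(6)=-62

((0, 0, 0, 0, 2, 0); (0, 0, 0, 0, 1, 1); (0, 1, 1, 0, 0, 0); (0, 0, 1, 0, 0, 0); (0, 1, 1, 1, 0, 0); (1, 0, 0, 0, 0, 0))


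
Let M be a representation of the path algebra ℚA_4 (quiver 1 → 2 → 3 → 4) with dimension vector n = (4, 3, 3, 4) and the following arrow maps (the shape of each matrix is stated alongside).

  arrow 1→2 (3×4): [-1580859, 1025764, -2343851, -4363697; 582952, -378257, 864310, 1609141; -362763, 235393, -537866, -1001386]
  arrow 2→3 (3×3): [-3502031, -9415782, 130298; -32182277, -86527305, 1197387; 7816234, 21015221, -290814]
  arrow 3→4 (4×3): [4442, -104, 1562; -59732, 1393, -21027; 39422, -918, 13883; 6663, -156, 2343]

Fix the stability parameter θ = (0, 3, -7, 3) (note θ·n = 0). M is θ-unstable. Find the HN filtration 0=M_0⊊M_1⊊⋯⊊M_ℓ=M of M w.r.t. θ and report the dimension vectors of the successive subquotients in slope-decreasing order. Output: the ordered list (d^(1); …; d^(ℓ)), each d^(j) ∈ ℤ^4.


Interval decomposition of M: I[1,1], I[1,4]^3, I[4,4].
HN type (ℓ=3): μ^(1)=3; μ^(2)=0; μ^(3)=-4/3

((0, 0, 0, 4); (1, 0, 0, 0); (3, 3, 3, 0))


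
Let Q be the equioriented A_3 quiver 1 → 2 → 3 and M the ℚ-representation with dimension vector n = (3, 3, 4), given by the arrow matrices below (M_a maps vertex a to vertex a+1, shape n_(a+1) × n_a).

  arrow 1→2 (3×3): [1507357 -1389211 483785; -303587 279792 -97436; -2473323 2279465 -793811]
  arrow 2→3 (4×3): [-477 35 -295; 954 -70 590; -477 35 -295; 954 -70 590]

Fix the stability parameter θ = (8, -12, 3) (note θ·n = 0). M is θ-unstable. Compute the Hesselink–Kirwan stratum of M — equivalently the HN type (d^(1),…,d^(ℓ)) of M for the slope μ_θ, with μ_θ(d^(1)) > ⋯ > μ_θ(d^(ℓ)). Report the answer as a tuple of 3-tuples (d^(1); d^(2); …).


Barcode: M ≅ I[1,1], I[1,2], I[1,3], I[2,2], I[3,3]^3. HN layers by μ_θ (4 steps, strictly decreasing):
  μ^(1)=8; μ^(2)=3; μ^(3)=-2; μ^(4)=-12

((1, 0, 0); (0, 0, 4); (2, 2, 0); (0, 1, 0))


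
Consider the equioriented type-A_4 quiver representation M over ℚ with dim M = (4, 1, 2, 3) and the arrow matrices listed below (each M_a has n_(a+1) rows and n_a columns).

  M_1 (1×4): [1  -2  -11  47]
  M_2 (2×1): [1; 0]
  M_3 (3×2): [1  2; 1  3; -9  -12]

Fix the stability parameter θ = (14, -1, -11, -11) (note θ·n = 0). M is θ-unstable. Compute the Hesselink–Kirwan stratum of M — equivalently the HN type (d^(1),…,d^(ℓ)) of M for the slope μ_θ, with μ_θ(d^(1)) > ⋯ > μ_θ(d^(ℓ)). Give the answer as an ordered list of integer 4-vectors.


Via rank(M_{q-1}∘⋯∘M_p): M ≅ I[1,1]^3, I[1,4], I[3,4], I[4,4].
μ_θ-semistable layers: μ^(1)=14; μ^(2)=-9/4; μ^(3)=-11

((3, 0, 0, 0); (1, 1, 1, 1); (0, 0, 1, 2))


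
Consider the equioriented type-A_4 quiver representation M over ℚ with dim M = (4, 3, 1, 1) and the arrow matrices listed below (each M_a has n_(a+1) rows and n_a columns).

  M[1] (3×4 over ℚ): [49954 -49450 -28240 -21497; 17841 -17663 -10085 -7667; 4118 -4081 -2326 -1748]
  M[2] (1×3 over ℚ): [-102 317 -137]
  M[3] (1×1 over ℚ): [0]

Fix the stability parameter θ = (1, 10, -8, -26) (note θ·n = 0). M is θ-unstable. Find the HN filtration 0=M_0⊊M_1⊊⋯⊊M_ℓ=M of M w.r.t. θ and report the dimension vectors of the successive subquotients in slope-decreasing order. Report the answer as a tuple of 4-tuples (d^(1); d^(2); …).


Barcode: M ≅ I[1,1], I[1,2]^2, I[1,3], I[4,4]. HN layers by μ_θ (3 steps, strictly decreasing):
  μ^(1)=10; μ^(2)=1; μ^(3)=-26

((0, 2, 0, 0); (4, 1, 1, 0); (0, 0, 0, 1))


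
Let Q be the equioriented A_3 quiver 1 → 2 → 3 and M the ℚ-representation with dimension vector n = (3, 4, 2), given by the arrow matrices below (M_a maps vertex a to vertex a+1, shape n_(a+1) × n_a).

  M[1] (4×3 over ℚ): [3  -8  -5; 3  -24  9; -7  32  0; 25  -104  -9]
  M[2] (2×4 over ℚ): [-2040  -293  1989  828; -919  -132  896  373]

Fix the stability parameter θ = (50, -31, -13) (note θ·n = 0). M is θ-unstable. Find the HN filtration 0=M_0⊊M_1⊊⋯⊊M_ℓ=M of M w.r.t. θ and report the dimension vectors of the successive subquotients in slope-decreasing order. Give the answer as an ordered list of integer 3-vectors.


Interval decomposition of M: I[1,1], I[1,2], I[1,3], I[2,2], I[2,3].
HN type (ℓ=5): μ^(1)=50; μ^(2)=19/2; μ^(3)=2; μ^(4)=-13; μ^(5)=-31

((1, 0, 0); (1, 1, 0); (1, 1, 1); (0, 0, 1); (0, 2, 0))
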